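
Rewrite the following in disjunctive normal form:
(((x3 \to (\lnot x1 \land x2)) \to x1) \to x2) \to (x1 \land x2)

(x3 \land \lnot x2) \lor (x1 \land \lnot x2) \lor (x1 \land x2)

(((x3 \to (\lnot x1 \land x2)) \to x1) \to x2) \to (x1 \land x2)
≡ \lnot (((x3 \to (\lnot x1 \land x2)) \to x1) \to x2) \lor (x1 \land x2)
≡ \lnot (\lnot ((x3 \to (\lnot x1 \land x2)) \to x1) \lor x2) \lor (x1 \land x2)
≡ \lnot (\lnot (\lnot (x3 \to (\lnot x1 \land x2)) \lor x1) \lor x2) \lor (x1 \land x2)
≡ \lnot (\lnot (\lnot (\lnot x3 \lor (\lnot x1 \land x2)) \lor x1) \lor x2) \lor (x1 \land x2)
≡ (\lnot \lnot (\lnot (\lnot x3 \lor (\lnot x1 \land x2)) \lor x1) \land \lnot x2) \lor (x1 \land x2)
≡ ((\lnot (\lnot x3 \lor (\lnot x1 \land x2)) \lor x1) \land \lnot x2) \lor (x1 \land x2)
≡ (((\lnot \lnot x3 \land \lnot (\lnot x1 \land x2)) \lor x1) \land \lnot x2) \lor (x1 \land x2)
≡ (((x3 \land \lnot (\lnot x1 \land x2)) \lor x1) \land \lnot x2) \lor (x1 \land x2)
≡ (((x3 \land (\lnot \lnot x1 \lor \lnot x2)) \lor x1) \land \lnot x2) \lor (x1 \land x2)
≡ (((x3 \land (x1 \lor \lnot x2)) \lor x1) \land \lnot x2) \lor (x1 \land x2)
≡ (x3 \land x1 \land \lnot x2) \lor (x3 \land \lnot x2 \land \lnot x2) \lor (x1 \land \lnot x2) \lor (x1 \land x2)
≡ (x3 \land \lnot x2) \lor (x1 \land \lnot x2) \lor (x1 \land x2)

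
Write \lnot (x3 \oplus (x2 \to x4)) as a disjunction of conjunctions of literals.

(\lnot x3 \land x2 \land \lnot x4) \lor (\lnot x2 \land x3) \lor (x4 \land x3)

\lnot (x3 \oplus (x2 \to x4))
= \lnot ((x3 \land \lnot (x2 \to x4)) \lor (\lnot x3 \land (x2 \to x4)))   [expand \oplus]
= \lnot ((x3 \land \lnot (\lnot x2 \lor x4)) \lor (\lnot x3 \land (x2 \to x4)))   [eliminate \to]
= \lnot ((x3 \land \lnot (\lnot x2 \lor x4)) \lor (\lnot x3 \land (\lnot x2 \lor x4)))   [eliminate \to]
= \lnot (x3 \land \lnot (\lnot x2 \lor x4)) \land \lnot (\lnot x3 \land (\lnot x2 \lor x4))   [De Morgan]
= (\lnot x3 \lor \lnot \lnot (\lnot x2 \lor x4)) \land \lnot (\lnot x3 \land (\lnot x2 \lor x4))   [De Morgan]
= (\lnot x3 \lor \lnot x2 \lor x4) \land \lnot (\lnot x3 \land (\lnot x2 \lor x4))   [double negation]
= (\lnot x3 \lor \lnot x2 \lor x4) \land (\lnot \lnot x3 \lor \lnot (\lnot x2 \lor x4))   [De Morgan]
= (\lnot x3 \lor \lnot x2 \lor x4) \land (x3 \lor \lnot (\lnot x2 \lor x4))   [double negation]
= (\lnot x3 \lor \lnot x2 \lor x4) \land (x3 \lor (\lnot \lnot x2 \land \lnot x4))   [De Morgan]
= (\lnot x3 \lor \lnot x2 \lor x4) \land (x3 \lor (x2 \land \lnot x4))   [double negation]
= (\lnot x3 \land x3) \lor (\lnot x3 \land x2 \land \lnot x4) \lor (\lnot x2 \land x3) \lor (\lnot x2 \land x2 \land \lnot x4) \lor (x4 \land x3) \lor (x4 \land x2 \land \lnot x4)   [distribute \land over \lor]
= (\lnot x3 \land x2 \land \lnot x4) \lor (\lnot x2 \land x3) \lor (x4 \land x3)   [simplify]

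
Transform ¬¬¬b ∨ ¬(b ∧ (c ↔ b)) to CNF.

¬¬¬b ∨ ¬(b ∧ (c ↔ b))
= ¬¬¬b ∨ ¬(b ∧ (c → b) ∧ (b → c))   — eliminate ↔
= ¬¬¬b ∨ ¬(b ∧ (¬c ∨ b) ∧ (b → c))   — eliminate →
= ¬¬¬b ∨ ¬(b ∧ (¬c ∨ b) ∧ (¬b ∨ c))   — eliminate →
= ¬b ∨ ¬(b ∧ (¬c ∨ b) ∧ (¬b ∨ c))   — double negation
= ¬b ∨ ¬b ∨ ¬(¬c ∨ b) ∨ ¬(¬b ∨ c)   — De Morgan
= ¬b ∨ ¬b ∨ (¬¬c ∧ ¬b) ∨ ¬(¬b ∨ c)   — De Morgan
= ¬b ∨ ¬b ∨ (c ∧ ¬b) ∨ ¬(¬b ∨ c)   — double negation
= ¬b ∨ ¬b ∨ (c ∧ ¬b) ∨ (¬¬b ∧ ¬c)   — De Morgan
= ¬b ∨ ¬b ∨ (c ∧ ¬b) ∨ (b ∧ ¬c)   — double negation
= (¬b ∨ ¬b ∨ c ∨ b) ∧ (¬b ∨ ¬b ∨ c ∨ ¬c) ∧ (¬b ∨ ¬b ∨ ¬b ∨ b) ∧ (¬b ∨ ¬b ∨ ¬b ∨ ¬c)   — distribute ∨ over ∧
= ¬b ∨ ¬c   — simplify

¬b ∨ ¬c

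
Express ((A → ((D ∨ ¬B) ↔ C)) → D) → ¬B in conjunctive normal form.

(¬A ∨ ¬C ∨ D ∨ ¬B) ∧ (¬D ∨ ¬B)

((A → ((D ∨ ¬B) ↔ C)) → D) → ¬B
= ¬((A → ((D ∨ ¬B) ↔ C)) → D) ∨ ¬B   [eliminate →]
= ¬(¬(A → ((D ∨ ¬B) ↔ C)) ∨ D) ∨ ¬B   [eliminate →]
= ¬(¬(¬A ∨ ((D ∨ ¬B) ↔ C)) ∨ D) ∨ ¬B   [eliminate →]
= ¬(¬(¬A ∨ (((D ∨ ¬B) → C) ∧ (C → (D ∨ ¬B)))) ∨ D) ∨ ¬B   [eliminate ↔]
= ¬(¬(¬A ∨ ((¬(D ∨ ¬B) ∨ C) ∧ (C → (D ∨ ¬B)))) ∨ D) ∨ ¬B   [eliminate →]
= ¬(¬(¬A ∨ ((¬(D ∨ ¬B) ∨ C) ∧ (¬C ∨ D ∨ ¬B))) ∨ D) ∨ ¬B   [eliminate →]
= (¬¬(¬A ∨ ((¬(D ∨ ¬B) ∨ C) ∧ (¬C ∨ D ∨ ¬B))) ∧ ¬D) ∨ ¬B   [De Morgan]
= ((¬A ∨ ((¬(D ∨ ¬B) ∨ C) ∧ (¬C ∨ D ∨ ¬B))) ∧ ¬D) ∨ ¬B   [double negation]
= ((¬A ∨ (((¬D ∧ ¬¬B) ∨ C) ∧ (¬C ∨ D ∨ ¬B))) ∧ ¬D) ∨ ¬B   [De Morgan]
= ((¬A ∨ (((¬D ∧ B) ∨ C) ∧ (¬C ∨ D ∨ ¬B))) ∧ ¬D) ∨ ¬B   [double negation]
= (¬A ∨ ¬D ∨ C ∨ ¬B) ∧ (¬A ∨ B ∨ C ∨ ¬B) ∧ (¬A ∨ ¬C ∨ D ∨ ¬B ∨ ¬B) ∧ (¬D ∨ ¬B)   [distribute ∨ over ∧]
= (¬A ∨ ¬C ∨ D ∨ ¬B) ∧ (¬D ∨ ¬B)   [simplify]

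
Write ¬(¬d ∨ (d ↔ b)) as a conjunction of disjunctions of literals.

¬(¬d ∨ (d ↔ b))
= ¬(¬d ∨ ((d → b) ∧ (b → d)))
= ¬(¬d ∨ ((¬d ∨ b) ∧ (b → d)))
= ¬(¬d ∨ ((¬d ∨ b) ∧ (¬b ∨ d)))
= ¬¬d ∧ ¬((¬d ∨ b) ∧ (¬b ∨ d))
= d ∧ ¬((¬d ∨ b) ∧ (¬b ∨ d))
= d ∧ (¬(¬d ∨ b) ∨ ¬(¬b ∨ d))
= d ∧ ((¬¬d ∧ ¬b) ∨ ¬(¬b ∨ d))
= d ∧ ((d ∧ ¬b) ∨ ¬(¬b ∨ d))
= d ∧ ((d ∧ ¬b) ∨ (¬¬b ∧ ¬d))
= d ∧ ((d ∧ ¬b) ∨ (b ∧ ¬d))
= d ∧ (d ∨ b) ∧ (d ∨ ¬d) ∧ (¬b ∨ b) ∧ (¬b ∨ ¬d)
= d ∧ (¬b ∨ ¬d)

d ∧ (¬b ∨ ¬d)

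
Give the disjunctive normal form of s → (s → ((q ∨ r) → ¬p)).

¬s ∨ (¬q ∧ ¬r) ∨ ¬p

s → (s → ((q ∨ r) → ¬p))
≡ ¬s ∨ (s → ((q ∨ r) → ¬p))
≡ ¬s ∨ ¬s ∨ ((q ∨ r) → ¬p)
≡ ¬s ∨ ¬s ∨ ¬(q ∨ r) ∨ ¬p
≡ ¬s ∨ ¬s ∨ (¬q ∧ ¬r) ∨ ¬p
≡ ¬s ∨ (¬q ∧ ¬r) ∨ ¬p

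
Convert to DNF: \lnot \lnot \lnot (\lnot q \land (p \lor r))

q \lor (\lnot p \land \lnot r)

\lnot \lnot \lnot (\lnot q \land (p \lor r))
≡ \lnot (\lnot q \land (p \lor r))   [double negation]
≡ \lnot \lnot q \lor \lnot (p \lor r)   [De Morgan]
≡ q \lor \lnot (p \lor r)   [double negation]
≡ q \lor (\lnot p \land \lnot r)   [De Morgan]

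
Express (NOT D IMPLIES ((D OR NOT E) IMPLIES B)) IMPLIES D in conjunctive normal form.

(NOT D IMPLIES ((D OR NOT E) IMPLIES B)) IMPLIES D
⇔ NOT (NOT D IMPLIES ((D OR NOT E) IMPLIES B)) OR D   [eliminate IMPLIES]
⇔ NOT (NOT NOT D OR ((D OR NOT E) IMPLIES B)) OR D   [eliminate IMPLIES]
⇔ NOT (NOT NOT D OR NOT (D OR NOT E) OR B) OR D   [eliminate IMPLIES]
⇔ (NOT NOT NOT D AND NOT NOT (D OR NOT E) AND NOT B) OR D   [De Morgan]
⇔ (NOT D AND NOT NOT (D OR NOT E) AND NOT B) OR D   [double negation]
⇔ (NOT D AND (D OR NOT E) AND NOT B) OR D   [double negation]
⇔ (NOT D OR D) AND (D OR NOT E OR D) AND (NOT B OR D)   [distribute OR over AND]
⇔ (D OR NOT E) AND (NOT B OR D)   [simplify]

(D OR NOT E) AND (NOT B OR D)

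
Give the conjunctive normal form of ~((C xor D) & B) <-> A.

~((C xor D) & B) <-> A
≡ (~((C xor D) & B) -> A) & (A -> ~((C xor D) & B))   (eliminate <->)
≡ (~~((C xor D) & B) | A) & (A -> ~((C xor D) & B))   (eliminate ->)
≡ (~~((C | D) & ~(C & D) & B) | A) & (A -> ~((C xor D) & B))   (expand xor)
≡ (~~((C | D) & ~(C & D) & B) | A) & (~A | ~((C xor D) & B))   (eliminate ->)
≡ (~~((C | D) & ~(C & D) & B) | A) & (~A | ~((C | D) & ~(C & D) & B))   (expand xor)
≡ (((C | D) & ~(C & D) & B) | A) & (~A | ~((C | D) & ~(C & D) & B))   (double negation)
≡ (((C | D) & (~C | ~D) & B) | A) & (~A | ~((C | D) & ~(C & D) & B))   (De Morgan)
≡ (((C | D) & (~C | ~D) & B) | A) & (~A | ~(C | D) | ~~(C & D) | ~B)   (De Morgan)
≡ (((C | D) & (~C | ~D) & B) | A) & (~A | (~C & ~D) | ~~(C & D) | ~B)   (De Morgan)
≡ (((C | D) & (~C | ~D) & B) | A) & (~A | (~C & ~D) | (C & D) | ~B)   (double negation)
≡ (C | D | A) & (~C | ~D | A) & (B | A) & (~A | ~C | C | ~B) & (~A | ~C | D | ~B) & (~A | ~D | C | ~B) & (~A | ~D | D | ~B)   (distribute | over &)
≡ (C | D | A) & (~C | ~D | A) & (B | A) & (~A | ~C | D | ~B) & (~A | ~D | C | ~B)   (simplify)

(C | D | A) & (~C | ~D | A) & (B | A) & (~A | ~C | D | ~B) & (~A | ~D | C | ~B)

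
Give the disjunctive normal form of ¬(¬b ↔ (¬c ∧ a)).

(¬b ∧ c) ∨ (¬b ∧ ¬a) ∨ (¬c ∧ a ∧ b)

¬(¬b ↔ (¬c ∧ a))
⇔ ¬((¬b → (¬c ∧ a)) ∧ ((¬c ∧ a) → ¬b))   — eliminate ↔
⇔ ¬((¬¬b ∨ (¬c ∧ a)) ∧ ((¬c ∧ a) → ¬b))   — eliminate →
⇔ ¬((¬¬b ∨ (¬c ∧ a)) ∧ (¬(¬c ∧ a) ∨ ¬b))   — eliminate →
⇔ ¬(¬¬b ∨ (¬c ∧ a)) ∨ ¬(¬(¬c ∧ a) ∨ ¬b)   — De Morgan
⇔ (¬¬¬b ∧ ¬(¬c ∧ a)) ∨ ¬(¬(¬c ∧ a) ∨ ¬b)   — De Morgan
⇔ (¬b ∧ ¬(¬c ∧ a)) ∨ ¬(¬(¬c ∧ a) ∨ ¬b)   — double negation
⇔ (¬b ∧ (¬¬c ∨ ¬a)) ∨ ¬(¬(¬c ∧ a) ∨ ¬b)   — De Morgan
⇔ (¬b ∧ (c ∨ ¬a)) ∨ ¬(¬(¬c ∧ a) ∨ ¬b)   — double negation
⇔ (¬b ∧ (c ∨ ¬a)) ∨ (¬¬(¬c ∧ a) ∧ ¬¬b)   — De Morgan
⇔ (¬b ∧ (c ∨ ¬a)) ∨ (¬c ∧ a ∧ ¬¬b)   — double negation
⇔ (¬b ∧ (c ∨ ¬a)) ∨ (¬c ∧ a ∧ b)   — double negation
⇔ (¬b ∧ c) ∨ (¬b ∧ ¬a) ∨ (¬c ∧ a ∧ b)   — distribute ∧ over ∨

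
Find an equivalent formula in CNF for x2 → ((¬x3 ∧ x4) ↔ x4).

x2 → ((¬x3 ∧ x4) ↔ x4)
= ¬x2 ∨ ((¬x3 ∧ x4) ↔ x4)
= ¬x2 ∨ (((¬x3 ∧ x4) → x4) ∧ (x4 → (¬x3 ∧ x4)))
= ¬x2 ∨ ((¬(¬x3 ∧ x4) ∨ x4) ∧ (x4 → (¬x3 ∧ x4)))
= ¬x2 ∨ ((¬(¬x3 ∧ x4) ∨ x4) ∧ (¬x4 ∨ (¬x3 ∧ x4)))
= ¬x2 ∨ ((¬¬x3 ∨ ¬x4 ∨ x4) ∧ (¬x4 ∨ (¬x3 ∧ x4)))
= ¬x2 ∨ ((x3 ∨ ¬x4 ∨ x4) ∧ (¬x4 ∨ (¬x3 ∧ x4)))
= (¬x2 ∨ x3 ∨ ¬x4 ∨ x4) ∧ (¬x2 ∨ ¬x4 ∨ ¬x3) ∧ (¬x2 ∨ ¬x4 ∨ x4)
= ¬x2 ∨ ¬x4 ∨ ¬x3

¬x2 ∨ ¬x4 ∨ ¬x3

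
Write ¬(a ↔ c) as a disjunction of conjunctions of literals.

¬(a ↔ c)
≡ ¬((a → c) ∧ (c → a))   [eliminate ↔]
≡ ¬((¬a ∨ c) ∧ (c → a))   [eliminate →]
≡ ¬((¬a ∨ c) ∧ (¬c ∨ a))   [eliminate →]
≡ ¬(¬a ∨ c) ∨ ¬(¬c ∨ a)   [De Morgan]
≡ (¬¬a ∧ ¬c) ∨ ¬(¬c ∨ a)   [De Morgan]
≡ (a ∧ ¬c) ∨ ¬(¬c ∨ a)   [double negation]
≡ (a ∧ ¬c) ∨ (¬¬c ∧ ¬a)   [De Morgan]
≡ (a ∧ ¬c) ∨ (c ∧ ¬a)   [double negation]

(a ∧ ¬c) ∨ (c ∧ ¬a)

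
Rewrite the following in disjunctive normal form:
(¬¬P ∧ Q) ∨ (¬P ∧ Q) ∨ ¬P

(P ∧ Q) ∨ ¬P

(¬¬P ∧ Q) ∨ (¬P ∧ Q) ∨ ¬P
≡ (P ∧ Q) ∨ (¬P ∧ Q) ∨ ¬P   — double negation
≡ (P ∧ Q) ∨ ¬P   — simplify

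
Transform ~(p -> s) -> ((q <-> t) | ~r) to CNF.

(~p | s | ~q | t | ~r) & (~p | s | ~t | q | ~r)

~(p -> s) -> ((q <-> t) | ~r)
⇔ ~~(p -> s) | (q <-> t) | ~r   — eliminate ->
⇔ ~~(~p | s) | (q <-> t) | ~r   — eliminate ->
⇔ ~~(~p | s) | ((q -> t) & (t -> q)) | ~r   — eliminate <->
⇔ ~~(~p | s) | ((~q | t) & (t -> q)) | ~r   — eliminate ->
⇔ ~~(~p | s) | ((~q | t) & (~t | q)) | ~r   — eliminate ->
⇔ ~p | s | ((~q | t) & (~t | q)) | ~r   — double negation
⇔ (~p | s | ~q | t | ~r) & (~p | s | ~t | q | ~r)   — distribute | over &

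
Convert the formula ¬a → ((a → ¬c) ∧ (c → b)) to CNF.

¬a → ((a → ¬c) ∧ (c → b))
≡ ¬¬a ∨ ((a → ¬c) ∧ (c → b))   — eliminate →
≡ ¬¬a ∨ ((¬a ∨ ¬c) ∧ (c → b))   — eliminate →
≡ ¬¬a ∨ ((¬a ∨ ¬c) ∧ (¬c ∨ b))   — eliminate →
≡ a ∨ ((¬a ∨ ¬c) ∧ (¬c ∨ b))   — double negation
≡ (a ∨ ¬a ∨ ¬c) ∧ (a ∨ ¬c ∨ b)   — distribute ∨ over ∧
≡ a ∨ ¬c ∨ b   — simplify

a ∨ ¬c ∨ b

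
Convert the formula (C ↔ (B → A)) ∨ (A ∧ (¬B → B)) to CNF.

(C ↔ (B → A)) ∨ (A ∧ (¬B → B))
= ((C → (B → A)) ∧ ((B → A) → C)) ∨ (A ∧ (¬B → B))
= ((¬C ∨ (B → A)) ∧ ((B → A) → C)) ∨ (A ∧ (¬B → B))
= ((¬C ∨ ¬B ∨ A) ∧ ((B → A) → C)) ∨ (A ∧ (¬B → B))
= ((¬C ∨ ¬B ∨ A) ∧ (¬(B → A) ∨ C)) ∨ (A ∧ (¬B → B))
= ((¬C ∨ ¬B ∨ A) ∧ (¬(¬B ∨ A) ∨ C)) ∨ (A ∧ (¬B → B))
= ((¬C ∨ ¬B ∨ A) ∧ (¬(¬B ∨ A) ∨ C)) ∨ (A ∧ (¬¬B ∨ B))
= ((¬C ∨ ¬B ∨ A) ∧ ((¬¬B ∧ ¬A) ∨ C)) ∨ (A ∧ (¬¬B ∨ B))
= ((¬C ∨ ¬B ∨ A) ∧ ((B ∧ ¬A) ∨ C)) ∨ (A ∧ (¬¬B ∨ B))
= ((¬C ∨ ¬B ∨ A) ∧ ((B ∧ ¬A) ∨ C)) ∨ (A ∧ (B ∨ B))
= (¬C ∨ ¬B ∨ A ∨ A) ∧ (¬C ∨ ¬B ∨ A ∨ B ∨ B) ∧ (B ∨ C ∨ A) ∧ (B ∨ C ∨ B ∨ B) ∧ (¬A ∨ C ∨ A) ∧ (¬A ∨ C ∨ B ∨ B)
= (¬C ∨ ¬B ∨ A) ∧ (B ∨ C)

(¬C ∨ ¬B ∨ A) ∧ (B ∨ C)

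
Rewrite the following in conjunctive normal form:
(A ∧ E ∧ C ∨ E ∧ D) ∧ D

(A ∧ E ∧ C ∨ E ∧ D) ∧ D
≡ (A ∨ E) ∧ (A ∨ D) ∧ (E ∨ E) ∧ (E ∨ D) ∧ (C ∨ E) ∧ (C ∨ D) ∧ D   [distribute ∨ over ∧]
≡ E ∧ D   [simplify]

E ∧ D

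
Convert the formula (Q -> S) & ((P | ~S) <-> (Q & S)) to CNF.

(~P | Q) & S & (~Q | ~S | P)

(Q -> S) & ((P | ~S) <-> (Q & S))
= (~Q | S) & ((P | ~S) <-> (Q & S))   [eliminate ->]
= (~Q | S) & ((P | ~S) -> (Q & S)) & ((Q & S) -> (P | ~S))   [eliminate <->]
= (~Q | S) & (~(P | ~S) | (Q & S)) & ((Q & S) -> (P | ~S))   [eliminate ->]
= (~Q | S) & (~(P | ~S) | (Q & S)) & (~(Q & S) | P | ~S)   [eliminate ->]
= (~Q | S) & ((~P & ~~S) | (Q & S)) & (~(Q & S) | P | ~S)   [De Morgan]
= (~Q | S) & ((~P & S) | (Q & S)) & (~(Q & S) | P | ~S)   [double negation]
= (~Q | S) & ((~P & S) | (Q & S)) & (~Q | ~S | P | ~S)   [De Morgan]
= (~Q | S) & (~P | Q) & (~P | S) & (S | Q) & (S | S) & (~Q | ~S | P | ~S)   [distribute | over &]
= (~P | Q) & S & (~Q | ~S | P)   [simplify]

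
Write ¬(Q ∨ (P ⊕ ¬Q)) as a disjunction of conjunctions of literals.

¬Q ∧ P

¬(Q ∨ (P ⊕ ¬Q))
≡ ¬(Q ∨ (P ∧ ¬¬Q) ∨ (¬P ∧ ¬Q))   (expand ⊕)
≡ ¬Q ∧ ¬(P ∧ ¬¬Q) ∧ ¬(¬P ∧ ¬Q)   (De Morgan)
≡ ¬Q ∧ (¬P ∨ ¬¬¬Q) ∧ ¬(¬P ∧ ¬Q)   (De Morgan)
≡ ¬Q ∧ (¬P ∨ ¬Q) ∧ ¬(¬P ∧ ¬Q)   (double negation)
≡ ¬Q ∧ (¬P ∨ ¬Q) ∧ (¬¬P ∨ ¬¬Q)   (De Morgan)
≡ ¬Q ∧ (¬P ∨ ¬Q) ∧ (P ∨ ¬¬Q)   (double negation)
≡ ¬Q ∧ (¬P ∨ ¬Q) ∧ (P ∨ Q)   (double negation)
≡ (¬Q ∧ ¬P ∧ P) ∨ (¬Q ∧ ¬P ∧ Q) ∨ (¬Q ∧ ¬Q ∧ P) ∨ (¬Q ∧ ¬Q ∧ Q)   (distribute ∧ over ∨)
≡ ¬Q ∧ P   (simplify)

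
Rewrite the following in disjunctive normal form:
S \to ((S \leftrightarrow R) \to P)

S \to ((S \leftrightarrow R) \to P)
≡ \lnot S \lor ((S \leftrightarrow R) \to P)   [eliminate \to]
≡ \lnot S \lor \lnot (S \leftrightarrow R) \lor P   [eliminate \to]
≡ \lnot S \lor \lnot ((S \to R) \land (R \to S)) \lor P   [eliminate \leftrightarrow]
≡ \lnot S \lor \lnot ((\lnot S \lor R) \land (R \to S)) \lor P   [eliminate \to]
≡ \lnot S \lor \lnot ((\lnot S \lor R) \land (\lnot R \lor S)) \lor P   [eliminate \to]
≡ \lnot S \lor \lnot (\lnot S \lor R) \lor \lnot (\lnot R \lor S) \lor P   [De Morgan]
≡ \lnot S \lor (\lnot \lnot S \land \lnot R) \lor \lnot (\lnot R \lor S) \lor P   [De Morgan]
≡ \lnot S \lor (S \land \lnot R) \lor \lnot (\lnot R \lor S) \lor P   [double negation]
≡ \lnot S \lor (S \land \lnot R) \lor (\lnot \lnot R \land \lnot S) \lor P   [De Morgan]
≡ \lnot S \lor (S \land \lnot R) \lor (R \land \lnot S) \lor P   [double negation]
≡ \lnot S \lor (S \land \lnot R) \lor P   [simplify]

\lnot S \lor (S \land \lnot R) \lor P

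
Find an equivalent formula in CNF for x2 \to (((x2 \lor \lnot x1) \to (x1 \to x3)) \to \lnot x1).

\lnot x2 \lor \lnot x3 \lor \lnot x1

x2 \to (((x2 \lor \lnot x1) \to (x1 \to x3)) \to \lnot x1)
≡ \lnot x2 \lor (((x2 \lor \lnot x1) \to (x1 \to x3)) \to \lnot x1)   [eliminate \to]
≡ \lnot x2 \lor \lnot ((x2 \lor \lnot x1) \to (x1 \to x3)) \lor \lnot x1   [eliminate \to]
≡ \lnot x2 \lor \lnot (\lnot (x2 \lor \lnot x1) \lor (x1 \to x3)) \lor \lnot x1   [eliminate \to]
≡ \lnot x2 \lor \lnot (\lnot (x2 \lor \lnot x1) \lor \lnot x1 \lor x3) \lor \lnot x1   [eliminate \to]
≡ \lnot x2 \lor (\lnot \lnot (x2 \lor \lnot x1) \land \lnot \lnot x1 \land \lnot x3) \lor \lnot x1   [De Morgan]
≡ \lnot x2 \lor ((x2 \lor \lnot x1) \land \lnot \lnot x1 \land \lnot x3) \lor \lnot x1   [double negation]
≡ \lnot x2 \lor ((x2 \lor \lnot x1) \land x1 \land \lnot x3) \lor \lnot x1   [double negation]
≡ (\lnot x2 \lor x2 \lor \lnot x1 \lor \lnot x1) \land (\lnot x2 \lor x1 \lor \lnot x1) \land (\lnot x2 \lor \lnot x3 \lor \lnot x1)   [distribute \lor over \land]
≡ \lnot x2 \lor \lnot x3 \lor \lnot x1   [simplify]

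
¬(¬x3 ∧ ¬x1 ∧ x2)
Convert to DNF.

x3 ∨ x1 ∨ ¬x2

¬(¬x3 ∧ ¬x1 ∧ x2)
⇔ ¬¬x3 ∨ ¬¬x1 ∨ ¬x2   (De Morgan)
⇔ x3 ∨ ¬¬x1 ∨ ¬x2   (double negation)
⇔ x3 ∨ x1 ∨ ¬x2   (double negation)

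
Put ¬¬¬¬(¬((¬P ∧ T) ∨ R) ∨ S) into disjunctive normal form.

(P ∧ ¬R) ∨ (¬T ∧ ¬R) ∨ S

¬¬¬¬(¬((¬P ∧ T) ∨ R) ∨ S)
⇔ ¬¬(¬((¬P ∧ T) ∨ R) ∨ S)
⇔ ¬((¬P ∧ T) ∨ R) ∨ S
⇔ (¬(¬P ∧ T) ∧ ¬R) ∨ S
⇔ ((¬¬P ∨ ¬T) ∧ ¬R) ∨ S
⇔ ((P ∨ ¬T) ∧ ¬R) ∨ S
⇔ (P ∧ ¬R) ∨ (¬T ∧ ¬R) ∨ S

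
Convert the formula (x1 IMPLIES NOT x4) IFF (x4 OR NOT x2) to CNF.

(x4 OR NOT x2) AND (NOT x4 OR NOT x1)

(x1 IMPLIES NOT x4) IFF (x4 OR NOT x2)
≡ ((x1 IMPLIES NOT x4) IMPLIES (x4 OR NOT x2)) AND ((x4 OR NOT x2) IMPLIES (x1 IMPLIES NOT x4))   [eliminate IFF]
≡ (NOT (x1 IMPLIES NOT x4) OR x4 OR NOT x2) AND ((x4 OR NOT x2) IMPLIES (x1 IMPLIES NOT x4))   [eliminate IMPLIES]
≡ (NOT (NOT x1 OR NOT x4) OR x4 OR NOT x2) AND ((x4 OR NOT x2) IMPLIES (x1 IMPLIES NOT x4))   [eliminate IMPLIES]
≡ (NOT (NOT x1 OR NOT x4) OR x4 OR NOT x2) AND (NOT (x4 OR NOT x2) OR (x1 IMPLIES NOT x4))   [eliminate IMPLIES]
≡ (NOT (NOT x1 OR NOT x4) OR x4 OR NOT x2) AND (NOT (x4 OR NOT x2) OR NOT x1 OR NOT x4)   [eliminate IMPLIES]
≡ ((NOT NOT x1 AND NOT NOT x4) OR x4 OR NOT x2) AND (NOT (x4 OR NOT x2) OR NOT x1 OR NOT x4)   [De Morgan]
≡ ((x1 AND NOT NOT x4) OR x4 OR NOT x2) AND (NOT (x4 OR NOT x2) OR NOT x1 OR NOT x4)   [double negation]
≡ ((x1 AND x4) OR x4 OR NOT x2) AND (NOT (x4 OR NOT x2) OR NOT x1 OR NOT x4)   [double negation]
≡ ((x1 AND x4) OR x4 OR NOT x2) AND ((NOT x4 AND NOT NOT x2) OR NOT x1 OR NOT x4)   [De Morgan]
≡ ((x1 AND x4) OR x4 OR NOT x2) AND ((NOT x4 AND x2) OR NOT x1 OR NOT x4)   [double negation]
≡ (x1 OR x4 OR NOT x2) AND (x4 OR x4 OR NOT x2) AND (NOT x4 OR NOT x1 OR NOT x4) AND (x2 OR NOT x1 OR NOT x4)   [distribute OR over AND]
≡ (x4 OR NOT x2) AND (NOT x4 OR NOT x1)   [simplify]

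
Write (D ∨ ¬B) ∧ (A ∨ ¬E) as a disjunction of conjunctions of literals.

(D ∨ ¬B) ∧ (A ∨ ¬E)
⇔ (D ∧ A) ∨ (D ∧ ¬E) ∨ (¬B ∧ A) ∨ (¬B ∧ ¬E)   (distribute ∧ over ∨)

(D ∧ A) ∨ (D ∧ ¬E) ∨ (¬B ∧ A) ∨ (¬B ∧ ¬E)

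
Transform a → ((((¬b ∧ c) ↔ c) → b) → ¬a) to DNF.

a → ((((¬b ∧ c) ↔ c) → b) → ¬a)
≡ ¬a ∨ ((((¬b ∧ c) ↔ c) → b) → ¬a)   — eliminate →
≡ ¬a ∨ ¬(((¬b ∧ c) ↔ c) → b) ∨ ¬a   — eliminate →
≡ ¬a ∨ ¬(¬((¬b ∧ c) ↔ c) ∨ b) ∨ ¬a   — eliminate →
≡ ¬a ∨ ¬(¬(((¬b ∧ c) → c) ∧ (c → (¬b ∧ c))) ∨ b) ∨ ¬a   — eliminate ↔
≡ ¬a ∨ ¬(¬((¬(¬b ∧ c) ∨ c) ∧ (c → (¬b ∧ c))) ∨ b) ∨ ¬a   — eliminate →
≡ ¬a ∨ ¬(¬((¬(¬b ∧ c) ∨ c) ∧ (¬c ∨ (¬b ∧ c))) ∨ b) ∨ ¬a   — eliminate →
≡ ¬a ∨ (¬¬((¬(¬b ∧ c) ∨ c) ∧ (¬c ∨ (¬b ∧ c))) ∧ ¬b) ∨ ¬a   — De Morgan
≡ ¬a ∨ ((¬(¬b ∧ c) ∨ c) ∧ (¬c ∨ (¬b ∧ c)) ∧ ¬b) ∨ ¬a   — double negation
≡ ¬a ∨ ((¬¬b ∨ ¬c ∨ c) ∧ (¬c ∨ (¬b ∧ c)) ∧ ¬b) ∨ ¬a   — De Morgan
≡ ¬a ∨ ((b ∨ ¬c ∨ c) ∧ (¬c ∨ (¬b ∧ c)) ∧ ¬b) ∨ ¬a   — double negation
≡ ¬a ∨ (b ∧ ¬c ∧ ¬b) ∨ (b ∧ ¬b ∧ c ∧ ¬b) ∨ (¬c ∧ ¬c ∧ ¬b) ∨ (¬c ∧ ¬b ∧ c ∧ ¬b) ∨ (c ∧ ¬c ∧ ¬b) ∨ (c ∧ ¬b ∧ c ∧ ¬b) ∨ ¬a   — distribute ∧ over ∨
≡ ¬a ∨ (¬c ∧ ¬b) ∨ (c ∧ ¬b)   — simplify

¬a ∨ (¬c ∧ ¬b) ∨ (c ∧ ¬b)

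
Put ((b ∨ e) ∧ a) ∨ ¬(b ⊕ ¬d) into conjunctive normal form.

((b ∨ e) ∧ a) ∨ ¬(b ⊕ ¬d)
⇔ ((b ∨ e) ∧ a) ∨ ¬((b ∨ ¬d) ∧ ¬(b ∧ ¬d))   [expand ⊕]
⇔ ((b ∨ e) ∧ a) ∨ ¬(b ∨ ¬d) ∨ ¬¬(b ∧ ¬d)   [De Morgan]
⇔ ((b ∨ e) ∧ a) ∨ (¬b ∧ ¬¬d) ∨ ¬¬(b ∧ ¬d)   [De Morgan]
⇔ ((b ∨ e) ∧ a) ∨ (¬b ∧ d) ∨ ¬¬(b ∧ ¬d)   [double negation]
⇔ ((b ∨ e) ∧ a) ∨ (¬b ∧ d) ∨ (b ∧ ¬d)   [double negation]
⇔ (b ∨ e ∨ ¬b ∨ b) ∧ (b ∨ e ∨ ¬b ∨ ¬d) ∧ (b ∨ e ∨ d ∨ b) ∧ (b ∨ e ∨ d ∨ ¬d) ∧ (a ∨ ¬b ∨ b) ∧ (a ∨ ¬b ∨ ¬d) ∧ (a ∨ d ∨ b) ∧ (a ∨ d ∨ ¬d)   [distribute ∨ over ∧]
⇔ (b ∨ e ∨ d) ∧ (a ∨ ¬b ∨ ¬d) ∧ (a ∨ d ∨ b)   [simplify]

(b ∨ e ∨ d) ∧ (a ∨ ¬b ∨ ¬d) ∧ (a ∨ d ∨ b)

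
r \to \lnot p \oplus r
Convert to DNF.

\lnot r \lor p \land r

r \to \lnot p \oplus r
≡ \lnot r \lor (\lnot p \oplus r)   [eliminate \to]
≡ \lnot r \lor \lnot p \land \lnot r \lor \lnot \lnot p \land r   [expand \oplus]
≡ \lnot r \lor \lnot p \land \lnot r \lor p \land r   [double negation]
≡ \lnot r \lor p \land r   [simplify]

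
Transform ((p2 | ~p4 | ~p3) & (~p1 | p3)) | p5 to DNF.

((p2 | ~p4 | ~p3) & (~p1 | p3)) | p5
≡ (p2 & ~p1) | (p2 & p3) | (~p4 & ~p1) | (~p4 & p3) | (~p3 & ~p1) | (~p3 & p3) | p5   (distribute & over |)
≡ (p2 & ~p1) | (p2 & p3) | (~p4 & ~p1) | (~p4 & p3) | (~p3 & ~p1) | p5   (simplify)

(p2 & ~p1) | (p2 & p3) | (~p4 & ~p1) | (~p4 & p3) | (~p3 & ~p1) | p5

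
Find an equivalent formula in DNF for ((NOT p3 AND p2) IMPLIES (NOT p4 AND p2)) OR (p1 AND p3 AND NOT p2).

((NOT p3 AND p2) IMPLIES (NOT p4 AND p2)) OR (p1 AND p3 AND NOT p2)
≡ NOT (NOT p3 AND p2) OR (NOT p4 AND p2) OR (p1 AND p3 AND NOT p2)
≡ NOT NOT p3 OR NOT p2 OR (NOT p4 AND p2) OR (p1 AND p3 AND NOT p2)
≡ p3 OR NOT p2 OR (NOT p4 AND p2) OR (p1 AND p3 AND NOT p2)
≡ p3 OR NOT p2 OR (NOT p4 AND p2)

p3 OR NOT p2 OR (NOT p4 AND p2)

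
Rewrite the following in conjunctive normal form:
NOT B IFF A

NOT B IFF A
⇔ (NOT B IMPLIES A) AND (A IMPLIES NOT B)   [eliminate IFF]
⇔ (NOT NOT B OR A) AND (A IMPLIES NOT B)   [eliminate IMPLIES]
⇔ (NOT NOT B OR A) AND (NOT A OR NOT B)   [eliminate IMPLIES]
⇔ (B OR A) AND (NOT A OR NOT B)   [double negation]

(B OR A) AND (NOT A OR NOT B)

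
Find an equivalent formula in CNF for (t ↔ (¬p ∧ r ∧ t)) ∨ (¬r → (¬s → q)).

¬t ∨ r ∨ s ∨ q

(t ↔ (¬p ∧ r ∧ t)) ∨ (¬r → (¬s → q))
≡ ((t → (¬p ∧ r ∧ t)) ∧ ((¬p ∧ r ∧ t) → t)) ∨ (¬r → (¬s → q))   [eliminate ↔]
≡ ((¬t ∨ (¬p ∧ r ∧ t)) ∧ ((¬p ∧ r ∧ t) → t)) ∨ (¬r → (¬s → q))   [eliminate →]
≡ ((¬t ∨ (¬p ∧ r ∧ t)) ∧ (¬(¬p ∧ r ∧ t) ∨ t)) ∨ (¬r → (¬s → q))   [eliminate →]
≡ ((¬t ∨ (¬p ∧ r ∧ t)) ∧ (¬(¬p ∧ r ∧ t) ∨ t)) ∨ ¬¬r ∨ (¬s → q)   [eliminate →]
≡ ((¬t ∨ (¬p ∧ r ∧ t)) ∧ (¬(¬p ∧ r ∧ t) ∨ t)) ∨ ¬¬r ∨ ¬¬s ∨ q   [eliminate →]
≡ ((¬t ∨ (¬p ∧ r ∧ t)) ∧ (¬¬p ∨ ¬r ∨ ¬t ∨ t)) ∨ ¬¬r ∨ ¬¬s ∨ q   [De Morgan]
≡ ((¬t ∨ (¬p ∧ r ∧ t)) ∧ (p ∨ ¬r ∨ ¬t ∨ t)) ∨ ¬¬r ∨ ¬¬s ∨ q   [double negation]
≡ ((¬t ∨ (¬p ∧ r ∧ t)) ∧ (p ∨ ¬r ∨ ¬t ∨ t)) ∨ r ∨ ¬¬s ∨ q   [double negation]
≡ ((¬t ∨ (¬p ∧ r ∧ t)) ∧ (p ∨ ¬r ∨ ¬t ∨ t)) ∨ r ∨ s ∨ q   [double negation]
≡ (¬t ∨ ¬p ∨ r ∨ s ∨ q) ∧ (¬t ∨ r ∨ r ∨ s ∨ q) ∧ (¬t ∨ t ∨ r ∨ s ∨ q) ∧ (p ∨ ¬r ∨ ¬t ∨ t ∨ r ∨ s ∨ q)   [distribute ∨ over ∧]
≡ ¬t ∨ r ∨ s ∨ q   [simplify]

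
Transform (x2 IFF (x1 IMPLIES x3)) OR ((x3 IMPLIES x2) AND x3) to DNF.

(x2 IFF (x1 IMPLIES x3)) OR ((x3 IMPLIES x2) AND x3)
= ((x2 IMPLIES (x1 IMPLIES x3)) AND ((x1 IMPLIES x3) IMPLIES x2)) OR ((x3 IMPLIES x2) AND x3)   [eliminate IFF]
= ((NOT x2 OR (x1 IMPLIES x3)) AND ((x1 IMPLIES x3) IMPLIES x2)) OR ((x3 IMPLIES x2) AND x3)   [eliminate IMPLIES]
= ((NOT x2 OR NOT x1 OR x3) AND ((x1 IMPLIES x3) IMPLIES x2)) OR ((x3 IMPLIES x2) AND x3)   [eliminate IMPLIES]
= ((NOT x2 OR NOT x1 OR x3) AND (NOT (x1 IMPLIES x3) OR x2)) OR ((x3 IMPLIES x2) AND x3)   [eliminate IMPLIES]
= ((NOT x2 OR NOT x1 OR x3) AND (NOT (NOT x1 OR x3) OR x2)) OR ((x3 IMPLIES x2) AND x3)   [eliminate IMPLIES]
= ((NOT x2 OR NOT x1 OR x3) AND (NOT (NOT x1 OR x3) OR x2)) OR ((NOT x3 OR x2) AND x3)   [eliminate IMPLIES]
= ((NOT x2 OR NOT x1 OR x3) AND ((NOT NOT x1 AND NOT x3) OR x2)) OR ((NOT x3 OR x2) AND x3)   [De Morgan]
= ((NOT x2 OR NOT x1 OR x3) AND ((x1 AND NOT x3) OR x2)) OR ((NOT x3 OR x2) AND x3)   [double negation]
= (NOT x2 AND x1 AND NOT x3) OR (NOT x2 AND x2) OR (NOT x1 AND x1 AND NOT x3) OR (NOT x1 AND x2) OR (x3 AND x1 AND NOT x3) OR (x3 AND x2) OR (NOT x3 AND x3) OR (x2 AND x3)   [distribute AND over OR]
= (NOT x2 AND x1 AND NOT x3) OR (NOT x1 AND x2) OR (x3 AND x2)   [simplify]

(NOT x2 AND x1 AND NOT x3) OR (NOT x1 AND x2) OR (x3 AND x2)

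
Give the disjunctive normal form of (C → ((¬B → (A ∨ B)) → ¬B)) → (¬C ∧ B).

(C ∧ B) ∨ (¬C ∧ B)

(C → ((¬B → (A ∨ B)) → ¬B)) → (¬C ∧ B)
≡ ¬(C → ((¬B → (A ∨ B)) → ¬B)) ∨ (¬C ∧ B)
≡ ¬(¬C ∨ ((¬B → (A ∨ B)) → ¬B)) ∨ (¬C ∧ B)
≡ ¬(¬C ∨ ¬(¬B → (A ∨ B)) ∨ ¬B) ∨ (¬C ∧ B)
≡ ¬(¬C ∨ ¬(¬¬B ∨ A ∨ B) ∨ ¬B) ∨ (¬C ∧ B)
≡ (¬¬C ∧ ¬¬(¬¬B ∨ A ∨ B) ∧ ¬¬B) ∨ (¬C ∧ B)
≡ (C ∧ ¬¬(¬¬B ∨ A ∨ B) ∧ ¬¬B) ∨ (¬C ∧ B)
≡ (C ∧ (¬¬B ∨ A ∨ B) ∧ ¬¬B) ∨ (¬C ∧ B)
≡ (C ∧ (B ∨ A ∨ B) ∧ ¬¬B) ∨ (¬C ∧ B)
≡ (C ∧ (B ∨ A ∨ B) ∧ B) ∨ (¬C ∧ B)
≡ (C ∧ B ∧ B) ∨ (C ∧ A ∧ B) ∨ (C ∧ B ∧ B) ∨ (¬C ∧ B)
≡ (C ∧ B) ∨ (¬C ∧ B)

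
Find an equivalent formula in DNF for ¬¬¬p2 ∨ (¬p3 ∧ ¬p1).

¬¬¬p2 ∨ (¬p3 ∧ ¬p1)
⇔ ¬p2 ∨ (¬p3 ∧ ¬p1)   [double negation]

¬p2 ∨ (¬p3 ∧ ¬p1)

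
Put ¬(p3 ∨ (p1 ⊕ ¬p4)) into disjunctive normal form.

(¬p3 ∧ ¬p1 ∧ p4) ∨ (¬p3 ∧ ¬p4 ∧ p1)

¬(p3 ∨ (p1 ⊕ ¬p4))
≡ ¬(p3 ∨ (p1 ∧ ¬¬p4) ∨ (¬p1 ∧ ¬p4))   (expand ⊕)
≡ ¬p3 ∧ ¬(p1 ∧ ¬¬p4) ∧ ¬(¬p1 ∧ ¬p4)   (De Morgan)
≡ ¬p3 ∧ (¬p1 ∨ ¬¬¬p4) ∧ ¬(¬p1 ∧ ¬p4)   (De Morgan)
≡ ¬p3 ∧ (¬p1 ∨ ¬p4) ∧ ¬(¬p1 ∧ ¬p4)   (double negation)
≡ ¬p3 ∧ (¬p1 ∨ ¬p4) ∧ (¬¬p1 ∨ ¬¬p4)   (De Morgan)
≡ ¬p3 ∧ (¬p1 ∨ ¬p4) ∧ (p1 ∨ ¬¬p4)   (double negation)
≡ ¬p3 ∧ (¬p1 ∨ ¬p4) ∧ (p1 ∨ p4)   (double negation)
≡ (¬p3 ∧ ¬p1 ∧ p1) ∨ (¬p3 ∧ ¬p1 ∧ p4) ∨ (¬p3 ∧ ¬p4 ∧ p1) ∨ (¬p3 ∧ ¬p4 ∧ p4)   (distribute ∧ over ∨)
≡ (¬p3 ∧ ¬p1 ∧ p4) ∨ (¬p3 ∧ ¬p4 ∧ p1)   (simplify)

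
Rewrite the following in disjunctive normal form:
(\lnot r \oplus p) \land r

(\lnot r \oplus p) \land r
= ((\lnot r \land \lnot p) \lor (\lnot \lnot r \land p)) \land r   [expand \oplus]
= ((\lnot r \land \lnot p) \lor (r \land p)) \land r   [double negation]
= (\lnot r \land \lnot p \land r) \lor (r \land p \land r)   [distribute \land over \lor]
= r \land p   [simplify]

r \land p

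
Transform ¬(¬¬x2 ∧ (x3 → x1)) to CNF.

(¬x2 ∨ x3) ∧ (¬x2 ∨ ¬x1)

¬(¬¬x2 ∧ (x3 → x1))
⇔ ¬(¬¬x2 ∧ (¬x3 ∨ x1))   [eliminate →]
⇔ ¬¬¬x2 ∨ ¬(¬x3 ∨ x1)   [De Morgan]
⇔ ¬x2 ∨ ¬(¬x3 ∨ x1)   [double negation]
⇔ ¬x2 ∨ ¬¬x3 ∧ ¬x1   [De Morgan]
⇔ ¬x2 ∨ x3 ∧ ¬x1   [double negation]
⇔ (¬x2 ∨ x3) ∧ (¬x2 ∨ ¬x1)   [distribute ∨ over ∧]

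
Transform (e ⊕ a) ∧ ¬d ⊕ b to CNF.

(e ⊕ a) ∧ ¬d ⊕ b
= ((e ⊕ a) ∧ ¬d ∨ b) ∧ ¬((e ⊕ a) ∧ ¬d ∧ b)
= ((e ∨ a) ∧ ¬(e ∧ a) ∧ ¬d ∨ b) ∧ ¬((e ⊕ a) ∧ ¬d ∧ b)
= ((e ∨ a) ∧ ¬(e ∧ a) ∧ ¬d ∨ b) ∧ ¬((e ∨ a) ∧ ¬(e ∧ a) ∧ ¬d ∧ b)
= ((e ∨ a) ∧ (¬e ∨ ¬a) ∧ ¬d ∨ b) ∧ ¬((e ∨ a) ∧ ¬(e ∧ a) ∧ ¬d ∧ b)
= ((e ∨ a) ∧ (¬e ∨ ¬a) ∧ ¬d ∨ b) ∧ (¬(e ∨ a) ∨ ¬¬(e ∧ a) ∨ ¬¬d ∨ ¬b)
= ((e ∨ a) ∧ (¬e ∨ ¬a) ∧ ¬d ∨ b) ∧ (¬e ∧ ¬a ∨ ¬¬(e ∧ a) ∨ ¬¬d ∨ ¬b)
= ((e ∨ a) ∧ (¬e ∨ ¬a) ∧ ¬d ∨ b) ∧ (¬e ∧ ¬a ∨ e ∧ a ∨ ¬¬d ∨ ¬b)
= ((e ∨ a) ∧ (¬e ∨ ¬a) ∧ ¬d ∨ b) ∧ (¬e ∧ ¬a ∨ e ∧ a ∨ d ∨ ¬b)
= (e ∨ a ∨ b) ∧ (¬e ∨ ¬a ∨ b) ∧ (¬d ∨ b) ∧ (¬e ∨ e ∨ d ∨ ¬b) ∧ (¬e ∨ a ∨ d ∨ ¬b) ∧ (¬a ∨ e ∨ d ∨ ¬b) ∧ (¬a ∨ a ∨ d ∨ ¬b)
= (e ∨ a ∨ b) ∧ (¬e ∨ ¬a ∨ b) ∧ (¬d ∨ b) ∧ (¬e ∨ a ∨ d ∨ ¬b) ∧ (¬a ∨ e ∨ d ∨ ¬b)

(e ∨ a ∨ b) ∧ (¬e ∨ ¬a ∨ b) ∧ (¬d ∨ b) ∧ (¬e ∨ a ∨ d ∨ ¬b) ∧ (¬a ∨ e ∨ d ∨ ¬b)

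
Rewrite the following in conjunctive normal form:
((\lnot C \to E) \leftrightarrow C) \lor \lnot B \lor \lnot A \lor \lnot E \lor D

\lnot E \lor C \lor \lnot B \lor \lnot A \lor D

((\lnot C \to E) \leftrightarrow C) \lor \lnot B \lor \lnot A \lor \lnot E \lor D
≡ (((\lnot C \to E) \to C) \land (C \to (\lnot C \to E))) \lor \lnot B \lor \lnot A \lor \lnot E \lor D   (eliminate \leftrightarrow)
≡ ((\lnot (\lnot C \to E) \lor C) \land (C \to (\lnot C \to E))) \lor \lnot B \lor \lnot A \lor \lnot E \lor D   (eliminate \to)
≡ ((\lnot (\lnot \lnot C \lor E) \lor C) \land (C \to (\lnot C \to E))) \lor \lnot B \lor \lnot A \lor \lnot E \lor D   (eliminate \to)
≡ ((\lnot (\lnot \lnot C \lor E) \lor C) \land (\lnot C \lor (\lnot C \to E))) \lor \lnot B \lor \lnot A \lor \lnot E \lor D   (eliminate \to)
≡ ((\lnot (\lnot \lnot C \lor E) \lor C) \land (\lnot C \lor \lnot \lnot C \lor E)) \lor \lnot B \lor \lnot A \lor \lnot E \lor D   (eliminate \to)
≡ (((\lnot \lnot \lnot C \land \lnot E) \lor C) \land (\lnot C \lor \lnot \lnot C \lor E)) \lor \lnot B \lor \lnot A \lor \lnot E \lor D   (De Morgan)
≡ (((\lnot C \land \lnot E) \lor C) \land (\lnot C \lor \lnot \lnot C \lor E)) \lor \lnot B \lor \lnot A \lor \lnot E \lor D   (double negation)
≡ (((\lnot C \land \lnot E) \lor C) \land (\lnot C \lor C \lor E)) \lor \lnot B \lor \lnot A \lor \lnot E \lor D   (double negation)
≡ (\lnot C \lor C \lor \lnot B \lor \lnot A \lor \lnot E \lor D) \land (\lnot E \lor C \lor \lnot B \lor \lnot A \lor \lnot E \lor D) \land (\lnot C \lor C \lor E \lor \lnot B \lor \lnot A \lor \lnot E \lor D)   (distribute \lor over \land)
≡ \lnot E \lor C \lor \lnot B \lor \lnot A \lor D   (simplify)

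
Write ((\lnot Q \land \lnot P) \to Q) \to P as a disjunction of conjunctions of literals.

((\lnot Q \land \lnot P) \to Q) \to P
≡ \lnot ((\lnot Q \land \lnot P) \to Q) \lor P   (eliminate \to)
≡ \lnot (\lnot (\lnot Q \land \lnot P) \lor Q) \lor P   (eliminate \to)
≡ (\lnot \lnot (\lnot Q \land \lnot P) \land \lnot Q) \lor P   (De Morgan)
≡ (\lnot Q \land \lnot P \land \lnot Q) \lor P   (double negation)
≡ (\lnot Q \land \lnot P) \lor P   (simplify)

(\lnot Q \land \lnot P) \lor P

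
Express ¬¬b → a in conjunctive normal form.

¬¬b → a
≡ ¬¬¬b ∨ a   [eliminate →]
≡ ¬b ∨ a   [double negation]

¬b ∨ a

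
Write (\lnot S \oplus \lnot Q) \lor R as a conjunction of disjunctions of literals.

(\lnot S \lor \lnot Q \lor R) \land (S \lor Q \lor R)

(\lnot S \oplus \lnot Q) \lor R
≡ (\lnot S \lor \lnot Q) \land \lnot (\lnot S \land \lnot Q) \lor R   [expand \oplus]
≡ (\lnot S \lor \lnot Q) \land (\lnot \lnot S \lor \lnot \lnot Q) \lor R   [De Morgan]
≡ (\lnot S \lor \lnot Q) \land (S \lor \lnot \lnot Q) \lor R   [double negation]
≡ (\lnot S \lor \lnot Q) \land (S \lor Q) \lor R   [double negation]
≡ (\lnot S \lor \lnot Q \lor R) \land (S \lor Q \lor R)   [distribute \lor over \land]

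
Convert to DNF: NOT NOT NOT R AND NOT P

NOT R AND NOT P

NOT NOT NOT R AND NOT P
= NOT R AND NOT P   [double negation]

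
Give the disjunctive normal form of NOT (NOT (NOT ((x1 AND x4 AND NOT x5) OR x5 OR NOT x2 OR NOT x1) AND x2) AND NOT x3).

(NOT x4 AND NOT x5 AND x2 AND x1) OR x3

NOT (NOT (NOT ((x1 AND x4 AND NOT x5) OR x5 OR NOT x2 OR NOT x1) AND x2) AND NOT x3)
≡ NOT NOT (NOT ((x1 AND x4 AND NOT x5) OR x5 OR NOT x2 OR NOT x1) AND x2) OR NOT NOT x3
≡ (NOT ((x1 AND x4 AND NOT x5) OR x5 OR NOT x2 OR NOT x1) AND x2) OR NOT NOT x3
≡ (NOT (x1 AND x4 AND NOT x5) AND NOT x5 AND NOT NOT x2 AND NOT NOT x1 AND x2) OR NOT NOT x3
≡ ((NOT x1 OR NOT x4 OR NOT NOT x5) AND NOT x5 AND NOT NOT x2 AND NOT NOT x1 AND x2) OR NOT NOT x3
≡ ((NOT x1 OR NOT x4 OR x5) AND NOT x5 AND NOT NOT x2 AND NOT NOT x1 AND x2) OR NOT NOT x3
≡ ((NOT x1 OR NOT x4 OR x5) AND NOT x5 AND x2 AND NOT NOT x1 AND x2) OR NOT NOT x3
≡ ((NOT x1 OR NOT x4 OR x5) AND NOT x5 AND x2 AND x1 AND x2) OR NOT NOT x3
≡ ((NOT x1 OR NOT x4 OR x5) AND NOT x5 AND x2 AND x1 AND x2) OR x3
≡ (NOT x1 AND NOT x5 AND x2 AND x1 AND x2) OR (NOT x4 AND NOT x5 AND x2 AND x1 AND x2) OR (x5 AND NOT x5 AND x2 AND x1 AND x2) OR x3
≡ (NOT x4 AND NOT x5 AND x2 AND x1) OR x3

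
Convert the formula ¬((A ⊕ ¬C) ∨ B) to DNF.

(¬A ∧ C ∧ ¬B) ∨ (¬C ∧ A ∧ ¬B)

¬((A ⊕ ¬C) ∨ B)
= ¬((A ∧ ¬¬C) ∨ (¬A ∧ ¬C) ∨ B)   [expand ⊕]
= ¬(A ∧ ¬¬C) ∧ ¬(¬A ∧ ¬C) ∧ ¬B   [De Morgan]
= (¬A ∨ ¬¬¬C) ∧ ¬(¬A ∧ ¬C) ∧ ¬B   [De Morgan]
= (¬A ∨ ¬C) ∧ ¬(¬A ∧ ¬C) ∧ ¬B   [double negation]
= (¬A ∨ ¬C) ∧ (¬¬A ∨ ¬¬C) ∧ ¬B   [De Morgan]
= (¬A ∨ ¬C) ∧ (A ∨ ¬¬C) ∧ ¬B   [double negation]
= (¬A ∨ ¬C) ∧ (A ∨ C) ∧ ¬B   [double negation]
= (¬A ∧ A ∧ ¬B) ∨ (¬A ∧ C ∧ ¬B) ∨ (¬C ∧ A ∧ ¬B) ∨ (¬C ∧ C ∧ ¬B)   [distribute ∧ over ∨]
= (¬A ∧ C ∧ ¬B) ∨ (¬C ∧ A ∧ ¬B)   [simplify]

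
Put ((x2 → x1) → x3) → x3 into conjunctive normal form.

((x2 → x1) → x3) → x3
≡ ¬((x2 → x1) → x3) ∨ x3   (eliminate →)
≡ ¬(¬(x2 → x1) ∨ x3) ∨ x3   (eliminate →)
≡ ¬(¬(¬x2 ∨ x1) ∨ x3) ∨ x3   (eliminate →)
≡ (¬¬(¬x2 ∨ x1) ∧ ¬x3) ∨ x3   (De Morgan)
≡ ((¬x2 ∨ x1) ∧ ¬x3) ∨ x3   (double negation)
≡ (¬x2 ∨ x1 ∨ x3) ∧ (¬x3 ∨ x3)   (distribute ∨ over ∧)
≡ ¬x2 ∨ x1 ∨ x3   (simplify)

¬x2 ∨ x1 ∨ x3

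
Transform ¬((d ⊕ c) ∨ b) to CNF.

(¬d ∨ c) ∧ (¬c ∨ d) ∧ ¬b

¬((d ⊕ c) ∨ b)
≡ ¬(((d ∨ c) ∧ ¬(d ∧ c)) ∨ b)   [expand ⊕]
≡ ¬((d ∨ c) ∧ ¬(d ∧ c)) ∧ ¬b   [De Morgan]
≡ (¬(d ∨ c) ∨ ¬¬(d ∧ c)) ∧ ¬b   [De Morgan]
≡ ((¬d ∧ ¬c) ∨ ¬¬(d ∧ c)) ∧ ¬b   [De Morgan]
≡ ((¬d ∧ ¬c) ∨ (d ∧ c)) ∧ ¬b   [double negation]
≡ (¬d ∨ d) ∧ (¬d ∨ c) ∧ (¬c ∨ d) ∧ (¬c ∨ c) ∧ ¬b   [distribute ∨ over ∧]
≡ (¬d ∨ c) ∧ (¬c ∨ d) ∧ ¬b   [simplify]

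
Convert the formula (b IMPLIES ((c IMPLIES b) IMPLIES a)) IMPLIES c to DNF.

(b IMPLIES ((c IMPLIES b) IMPLIES a)) IMPLIES c
≡ NOT (b IMPLIES ((c IMPLIES b) IMPLIES a)) OR c   [eliminate IMPLIES]
≡ NOT (NOT b OR ((c IMPLIES b) IMPLIES a)) OR c   [eliminate IMPLIES]
≡ NOT (NOT b OR NOT (c IMPLIES b) OR a) OR c   [eliminate IMPLIES]
≡ NOT (NOT b OR NOT (NOT c OR b) OR a) OR c   [eliminate IMPLIES]
≡ (NOT NOT b AND NOT NOT (NOT c OR b) AND NOT a) OR c   [De Morgan]
≡ (b AND NOT NOT (NOT c OR b) AND NOT a) OR c   [double negation]
≡ (b AND (NOT c OR b) AND NOT a) OR c   [double negation]
≡ (b AND NOT c AND NOT a) OR (b AND b AND NOT a) OR c   [distribute AND over OR]
≡ (b AND NOT a) OR c   [simplify]

(b AND NOT a) OR c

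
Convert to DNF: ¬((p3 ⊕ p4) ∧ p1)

¬((p3 ⊕ p4) ∧ p1)
⇔ ¬((p3 ∧ ¬p4 ∨ ¬p3 ∧ p4) ∧ p1)   [expand ⊕]
⇔ ¬(p3 ∧ ¬p4 ∨ ¬p3 ∧ p4) ∨ ¬p1   [De Morgan]
⇔ ¬(p3 ∧ ¬p4) ∧ ¬(¬p3 ∧ p4) ∨ ¬p1   [De Morgan]
⇔ (¬p3 ∨ ¬¬p4) ∧ ¬(¬p3 ∧ p4) ∨ ¬p1   [De Morgan]
⇔ (¬p3 ∨ p4) ∧ ¬(¬p3 ∧ p4) ∨ ¬p1   [double negation]
⇔ (¬p3 ∨ p4) ∧ (¬¬p3 ∨ ¬p4) ∨ ¬p1   [De Morgan]
⇔ (¬p3 ∨ p4) ∧ (p3 ∨ ¬p4) ∨ ¬p1   [double negation]
⇔ ¬p3 ∧ p3 ∨ ¬p3 ∧ ¬p4 ∨ p4 ∧ p3 ∨ p4 ∧ ¬p4 ∨ ¬p1   [distribute ∧ over ∨]
⇔ ¬p3 ∧ ¬p4 ∨ p4 ∧ p3 ∨ ¬p1   [simplify]

¬p3 ∧ ¬p4 ∨ p4 ∧ p3 ∨ ¬p1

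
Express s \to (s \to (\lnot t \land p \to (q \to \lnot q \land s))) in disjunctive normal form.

\lnot s \lor t \lor \lnot p \lor \lnot q

s \to (s \to (\lnot t \land p \to (q \to \lnot q \land s)))
≡ \lnot s \lor (s \to (\lnot t \land p \to (q \to \lnot q \land s)))   [eliminate \to]
≡ \lnot s \lor \lnot s \lor (\lnot t \land p \to (q \to \lnot q \land s))   [eliminate \to]
≡ \lnot s \lor \lnot s \lor \lnot (\lnot t \land p) \lor (q \to \lnot q \land s)   [eliminate \to]
≡ \lnot s \lor \lnot s \lor \lnot (\lnot t \land p) \lor \lnot q \lor \lnot q \land s   [eliminate \to]
≡ \lnot s \lor \lnot s \lor \lnot \lnot t \lor \lnot p \lor \lnot q \lor \lnot q \land s   [De Morgan]
≡ \lnot s \lor \lnot s \lor t \lor \lnot p \lor \lnot q \lor \lnot q \land s   [double negation]
≡ \lnot s \lor t \lor \lnot p \lor \lnot q   [simplify]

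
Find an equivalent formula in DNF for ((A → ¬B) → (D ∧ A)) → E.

¬A ∨ (¬B ∧ ¬D) ∨ E

((A → ¬B) → (D ∧ A)) → E
≡ ¬((A → ¬B) → (D ∧ A)) ∨ E   [eliminate →]
≡ ¬(¬(A → ¬B) ∨ (D ∧ A)) ∨ E   [eliminate →]
≡ ¬(¬(¬A ∨ ¬B) ∨ (D ∧ A)) ∨ E   [eliminate →]
≡ (¬¬(¬A ∨ ¬B) ∧ ¬(D ∧ A)) ∨ E   [De Morgan]
≡ ((¬A ∨ ¬B) ∧ ¬(D ∧ A)) ∨ E   [double negation]
≡ ((¬A ∨ ¬B) ∧ (¬D ∨ ¬A)) ∨ E   [De Morgan]
≡ (¬A ∧ ¬D) ∨ (¬A ∧ ¬A) ∨ (¬B ∧ ¬D) ∨ (¬B ∧ ¬A) ∨ E   [distribute ∧ over ∨]
≡ ¬A ∨ (¬B ∧ ¬D) ∨ E   [simplify]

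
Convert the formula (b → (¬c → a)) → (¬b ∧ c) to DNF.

(b → (¬c → a)) → (¬b ∧ c)
≡ ¬(b → (¬c → a)) ∨ (¬b ∧ c)   (eliminate →)
≡ ¬(¬b ∨ (¬c → a)) ∨ (¬b ∧ c)   (eliminate →)
≡ ¬(¬b ∨ ¬¬c ∨ a) ∨ (¬b ∧ c)   (eliminate →)
≡ (¬¬b ∧ ¬¬¬c ∧ ¬a) ∨ (¬b ∧ c)   (De Morgan)
≡ (b ∧ ¬¬¬c ∧ ¬a) ∨ (¬b ∧ c)   (double negation)
≡ (b ∧ ¬c ∧ ¬a) ∨ (¬b ∧ c)   (double negation)

(b ∧ ¬c ∧ ¬a) ∨ (¬b ∧ c)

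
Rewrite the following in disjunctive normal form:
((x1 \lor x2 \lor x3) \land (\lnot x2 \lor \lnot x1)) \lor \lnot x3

(x1 \land \lnot x2) \lor (x2 \land \lnot x1) \lor (x3 \land \lnot x2) \lor (x3 \land \lnot x1) \lor \lnot x3

((x1 \lor x2 \lor x3) \land (\lnot x2 \lor \lnot x1)) \lor \lnot x3
≡ (x1 \land \lnot x2) \lor (x1 \land \lnot x1) \lor (x2 \land \lnot x2) \lor (x2 \land \lnot x1) \lor (x3 \land \lnot x2) \lor (x3 \land \lnot x1) \lor \lnot x3   [distribute \land over \lor]
≡ (x1 \land \lnot x2) \lor (x2 \land \lnot x1) \lor (x3 \land \lnot x2) \lor (x3 \land \lnot x1) \lor \lnot x3   [simplify]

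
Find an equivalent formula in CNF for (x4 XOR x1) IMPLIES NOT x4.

NOT x4 OR x1

(x4 XOR x1) IMPLIES NOT x4
= NOT (x4 XOR x1) OR NOT x4   (eliminate IMPLIES)
= NOT ((x4 OR x1) AND NOT (x4 AND x1)) OR NOT x4   (expand XOR)
= NOT (x4 OR x1) OR NOT NOT (x4 AND x1) OR NOT x4   (De Morgan)
= (NOT x4 AND NOT x1) OR NOT NOT (x4 AND x1) OR NOT x4   (De Morgan)
= (NOT x4 AND NOT x1) OR (x4 AND x1) OR NOT x4   (double negation)
= (NOT x4 OR x4 OR NOT x4) AND (NOT x4 OR x1 OR NOT x4) AND (NOT x1 OR x4 OR NOT x4) AND (NOT x1 OR x1 OR NOT x4)   (distribute OR over AND)
= NOT x4 OR x1   (simplify)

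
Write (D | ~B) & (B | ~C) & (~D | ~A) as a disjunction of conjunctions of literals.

(D | ~B) & (B | ~C) & (~D | ~A)
≡ (D & B & ~D) | (D & B & ~A) | (D & ~C & ~D) | (D & ~C & ~A) | (~B & B & ~D) | (~B & B & ~A) | (~B & ~C & ~D) | (~B & ~C & ~A)   [distribute & over |]
≡ (D & B & ~A) | (D & ~C & ~A) | (~B & ~C & ~D) | (~B & ~C & ~A)   [simplify]

(D & B & ~A) | (D & ~C & ~A) | (~B & ~C & ~D) | (~B & ~C & ~A)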